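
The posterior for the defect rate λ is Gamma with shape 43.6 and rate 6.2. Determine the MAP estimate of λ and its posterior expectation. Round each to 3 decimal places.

Mode = (α−1)/β = 42.6/6.2 = 6.871.
Mean = α/β = 43.6/6.2 = 7.032.
Right-skewed posterior ⇒ mode < mean.

MAP = 6.871; posterior mean = 7.032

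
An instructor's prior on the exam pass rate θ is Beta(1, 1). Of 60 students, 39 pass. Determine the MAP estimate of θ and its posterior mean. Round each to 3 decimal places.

Posterior: Beta(1+39, 1+21) = Beta(40, 22).
Mode = (40−1)/(40+22−2) = 39/60 = 0.650.
Mean = 40/(40+22) = 40/62 = 0.645.

MAP = 0.650; posterior mean = 0.645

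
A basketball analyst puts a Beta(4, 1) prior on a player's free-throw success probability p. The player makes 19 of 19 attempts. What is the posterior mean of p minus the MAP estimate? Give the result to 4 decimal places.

Posterior: Beta(4+19, 1+0) = Beta(23, 1).
Since β = 1 ≤ 1 and α > 1, the Beta density is monotone increasing on [0,1]; the mode is at 1.
Mean = 23/(23+1) = 0.9583.
Difference = 0.9583 − 1.0000 = -0.0417.

-0.0417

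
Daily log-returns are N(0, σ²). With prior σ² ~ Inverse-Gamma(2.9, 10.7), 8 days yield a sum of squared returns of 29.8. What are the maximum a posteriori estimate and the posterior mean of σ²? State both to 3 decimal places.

MAP: 3.241. Posterior mean: 4.339.

Posterior: Inverse-Gamma(shape = 2.9+8/2 = 6.9, scale = 10.7+29.8/2 = 25.6).
Mode = β/(α+1) = 25.6/7.9 = 3.241.
Mean = β/(α−1) = 25.6/5.9 = 4.339.
Mean > mode: the posterior has a right tail.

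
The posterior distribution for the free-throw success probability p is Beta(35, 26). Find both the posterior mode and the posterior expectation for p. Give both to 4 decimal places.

MAP: 0.5763. Posterior mean: 0.5738.

Mode = (35−1)/(35+26−2) = 34/59 = 0.5763.
Mean = 35/(35+26) = 35/61 = 0.5738.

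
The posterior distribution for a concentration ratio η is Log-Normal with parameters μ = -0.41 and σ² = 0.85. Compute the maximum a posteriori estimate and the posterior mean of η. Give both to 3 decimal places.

Mode = exp(μ − σ²) = exp(-1.26) = 0.284.
Mean = exp(μ + σ²/2) = exp(0.015) = 1.015.

MAP = 0.284; posterior mean = 1.015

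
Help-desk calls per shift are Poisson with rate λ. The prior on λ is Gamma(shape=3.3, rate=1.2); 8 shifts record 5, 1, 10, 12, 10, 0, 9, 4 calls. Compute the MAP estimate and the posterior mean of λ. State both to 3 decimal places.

Σ counts = 51. Posterior: Gamma(shape = 3.3+51 = 54.3, rate = 1.2+8 = 9.2).
Mode = (α−1)/β = 53.3/9.2 = 5.793.
Mean = α/β = 54.3/9.2 = 5.902.

MAP = 5.793, posterior mean = 5.902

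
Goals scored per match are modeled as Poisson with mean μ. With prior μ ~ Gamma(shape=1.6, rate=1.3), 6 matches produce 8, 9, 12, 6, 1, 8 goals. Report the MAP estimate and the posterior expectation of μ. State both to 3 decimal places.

Σ counts = 44. Posterior: Gamma(shape = 1.6+44 = 45.6, rate = 1.3+6 = 7.3).
Mode = (α−1)/β = 44.6/7.3 = 6.110.
Mean = α/β = 45.6/7.3 = 6.247.
Mean > mode: the posterior has a right tail.

μ_MAP = 6.110, E[μ|data] = 6.247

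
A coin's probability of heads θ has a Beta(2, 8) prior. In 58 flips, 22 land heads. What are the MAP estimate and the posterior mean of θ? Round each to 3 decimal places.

Posterior: Beta(2+22, 8+36) = Beta(24, 44).
Mode = (24−1)/(24+44−2) = 23/66 = 0.348.
Mean = 24/(24+44) = 24/68 = 0.353.
Mean > mode: the posterior has a right tail.

MAP: 0.348. Posterior mean: 0.353.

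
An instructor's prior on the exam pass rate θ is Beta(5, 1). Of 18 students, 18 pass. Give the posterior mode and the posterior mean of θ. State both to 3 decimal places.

MAP: 1.000. Posterior mean: 0.958.

Posterior: Beta(5+18, 1+0) = Beta(23, 1).
Since β = 1 ≤ 1 and α > 1, the Beta density is monotone increasing on [0,1]; the mode is at 1.
Mean = 23/(23+1) = 0.958.
The posterior is left-skewed, so the mode exceeds the mean.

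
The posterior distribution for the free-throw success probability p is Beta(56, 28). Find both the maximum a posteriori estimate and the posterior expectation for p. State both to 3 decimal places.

Mode = (56−1)/(56+28−2) = 55/82 = 0.671.
Mean = 56/(56+28) = 56/84 = 0.667.

MAP: 0.671. Posterior mean: 0.667.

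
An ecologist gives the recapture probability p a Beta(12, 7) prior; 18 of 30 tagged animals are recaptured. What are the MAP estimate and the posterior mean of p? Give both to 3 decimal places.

MAP = 0.617; posterior mean = 0.612

Posterior: Beta(12+18, 7+12) = Beta(30, 19).
Mode = (30−1)/(30+19−2) = 29/47 = 0.617.
Mean = 30/(30+19) = 30/49 = 0.612.
The mean is pulled below the mode by the posterior's left skew.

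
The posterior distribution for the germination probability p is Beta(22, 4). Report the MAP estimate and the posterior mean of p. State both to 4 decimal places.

MAP = 0.8750; posterior mean = 0.8462

Mode = (22−1)/(22+4−2) = 21/24 = 0.8750.
Mean = 22/(22+4) = 22/26 = 0.8462.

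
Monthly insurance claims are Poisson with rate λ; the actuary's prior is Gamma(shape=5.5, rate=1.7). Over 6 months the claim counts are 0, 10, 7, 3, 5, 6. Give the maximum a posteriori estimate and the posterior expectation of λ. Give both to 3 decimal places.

Σ counts = 31. Posterior: Gamma(shape = 5.5+31 = 36.5, rate = 1.7+6 = 7.7).
Mode = (α−1)/β = 35.5/7.7 = 4.610.
Mean = α/β = 36.5/7.7 = 4.740.
The posterior is right-skewed, so the mean exceeds the mode.

MAP = 4.610, posterior mean = 4.740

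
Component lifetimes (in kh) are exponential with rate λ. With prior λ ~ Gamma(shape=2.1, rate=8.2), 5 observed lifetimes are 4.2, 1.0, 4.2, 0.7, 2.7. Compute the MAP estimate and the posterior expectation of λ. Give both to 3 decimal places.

MAP: 0.290. Posterior mean: 0.338.

Σ times = 12.8. Posterior: Gamma(shape = 2.1+5 = 7.1, rate = 8.2+12.8 = 21.0).
Mode = (α−1)/β = 6.1/21.0 = 0.290.
Mean = α/β = 7.1/21.0 = 0.338.
Right-skewed posterior ⇒ mode < mean.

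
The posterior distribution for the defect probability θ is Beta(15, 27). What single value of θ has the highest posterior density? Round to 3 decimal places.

Mode = (15−1)/(15+27−2) = 14/40 = 0.350.
Mean = 15/(15+27) = 15/42 = 0.357.
This is the posterior mode — the MAP estimate.

0.350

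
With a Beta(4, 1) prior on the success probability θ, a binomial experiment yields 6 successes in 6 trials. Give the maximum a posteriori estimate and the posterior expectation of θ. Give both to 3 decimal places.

maximum a posteriori estimate = 1.000, posterior expectation = 0.909

Posterior: Beta(4+6, 1+0) = Beta(10, 1).
Since β = 1 ≤ 1 and α > 1, the Beta density is monotone increasing on [0,1]; the mode is at 1.
Mean = 10/(10+1) = 0.909.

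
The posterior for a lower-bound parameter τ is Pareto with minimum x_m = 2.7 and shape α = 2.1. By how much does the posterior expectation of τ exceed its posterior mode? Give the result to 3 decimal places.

The Pareto density is strictly decreasing on [x_m, ∞), so the mode is x_m = 2.700.
Mean = α·x_m/(α−1) = 2.1·2.7/1.1 = 5.155.
Difference = 5.155 − 2.700 = 2.455.

2.455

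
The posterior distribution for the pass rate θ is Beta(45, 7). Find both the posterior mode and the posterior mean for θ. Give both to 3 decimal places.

posterior mode = 0.880, posterior mean = 0.865

Mode = (45−1)/(45+7−2) = 44/50 = 0.880.
Mean = 45/(45+7) = 45/52 = 0.865.
Mode > mean: the posterior has a left tail.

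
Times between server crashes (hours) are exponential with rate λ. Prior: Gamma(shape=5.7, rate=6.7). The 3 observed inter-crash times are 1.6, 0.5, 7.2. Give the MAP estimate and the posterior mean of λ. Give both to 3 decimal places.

Σ times = 9.3. Posterior: Gamma(shape = 5.7+3 = 8.7, rate = 6.7+9.3 = 16.0).
Mode = (α−1)/β = 7.7/16.0 = 0.481.
Mean = α/β = 8.7/16.0 = 0.544.

MAP = 0.481, posterior mean = 0.544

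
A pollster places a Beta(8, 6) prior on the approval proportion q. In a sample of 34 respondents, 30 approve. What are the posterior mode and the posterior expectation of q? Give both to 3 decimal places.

Posterior: Beta(8+30, 6+4) = Beta(38, 10).
Mode = (38−1)/(38+10−2) = 37/46 = 0.804.
Mean = 38/(38+10) = 38/48 = 0.792.

MAP = 0.804, posterior mean = 0.792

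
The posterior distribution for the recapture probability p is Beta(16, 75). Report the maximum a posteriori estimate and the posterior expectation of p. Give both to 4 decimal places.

Mode = (16−1)/(16+75−2) = 15/89 = 0.1685.
Mean = 16/(16+75) = 16/91 = 0.1758.
The mean is pulled above the mode by the posterior's right skew.

MAP: 0.1685. Posterior mean: 0.1758.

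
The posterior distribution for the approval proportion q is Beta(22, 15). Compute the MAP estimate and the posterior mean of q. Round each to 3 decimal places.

Mode = (22−1)/(22+15−2) = 21/35 = 0.600.
Mean = 22/(22+15) = 22/37 = 0.595.

MAP: 0.600. Posterior mean: 0.595.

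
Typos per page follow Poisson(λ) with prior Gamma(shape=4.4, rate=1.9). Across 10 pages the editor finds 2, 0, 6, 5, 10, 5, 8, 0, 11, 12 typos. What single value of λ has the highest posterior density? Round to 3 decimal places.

Σ counts = 59. Posterior: Gamma(shape = 4.4+59 = 63.4, rate = 1.9+10 = 11.9).
Mode = (α−1)/β = 62.4/11.9 = 5.244.
Mean = α/β = 63.4/11.9 = 5.328.
This is the posterior mode — the MAP estimate.

5.244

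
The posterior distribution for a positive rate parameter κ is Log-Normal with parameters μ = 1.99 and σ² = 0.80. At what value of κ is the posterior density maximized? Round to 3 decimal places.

3.287

Mode = exp(μ − σ²) = exp(1.19) = 3.287.
Mean = exp(μ + σ²/2) = exp(2.390) = 10.913.
This is the posterior mode — the MAP estimate.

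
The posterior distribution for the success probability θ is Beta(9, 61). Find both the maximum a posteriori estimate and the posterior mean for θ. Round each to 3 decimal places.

Mode = (9−1)/(9+61−2) = 8/68 = 0.118.
Mean = 9/(9+61) = 9/70 = 0.129.
Right-skewed posterior ⇒ mode < mean.

MAP: 0.118. Posterior mean: 0.129.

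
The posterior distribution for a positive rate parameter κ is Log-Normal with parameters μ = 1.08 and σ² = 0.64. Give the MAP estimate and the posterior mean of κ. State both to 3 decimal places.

MAP: 1.553. Posterior mean: 4.055.

Mode = exp(μ − σ²) = exp(0.44) = 1.553.
Mean = exp(μ + σ²/2) = exp(1.400) = 4.055.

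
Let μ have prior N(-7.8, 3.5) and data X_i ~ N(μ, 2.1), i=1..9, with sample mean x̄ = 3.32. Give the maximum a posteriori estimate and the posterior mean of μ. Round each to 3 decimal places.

MAP = 2.625; posterior mean = 2.625

Posterior for μ is Normal. Precision-weighted mean: (1/3.5·-7.8 + 9/2.1·3.32) / (1/3.5 + 9/2.1) = 2.625.
A Normal posterior is symmetric, so mode = mean.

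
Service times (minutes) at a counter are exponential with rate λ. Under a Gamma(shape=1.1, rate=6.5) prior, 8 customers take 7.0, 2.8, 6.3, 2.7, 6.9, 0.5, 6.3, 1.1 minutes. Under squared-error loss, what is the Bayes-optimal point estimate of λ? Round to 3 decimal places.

0.227

Σ times = 33.6. Posterior: Gamma(shape = 1.1+8 = 9.1, rate = 6.5+33.6 = 40.1).
Mode = (α−1)/β = 8.1/40.1 = 0.202.
Mean = α/β = 9.1/40.1 = 0.227.
Squared-error loss ⇒ the optimal estimator is the posterior mean.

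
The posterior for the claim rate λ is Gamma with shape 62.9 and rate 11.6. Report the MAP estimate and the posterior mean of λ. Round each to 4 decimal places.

Mode = (α−1)/β = 61.9/11.6 = 5.3362.
Mean = α/β = 62.9/11.6 = 5.4224.
The posterior is right-skewed, so the mean exceeds the mode.

λ_MAP = 5.3362, E[λ|data] = 5.4224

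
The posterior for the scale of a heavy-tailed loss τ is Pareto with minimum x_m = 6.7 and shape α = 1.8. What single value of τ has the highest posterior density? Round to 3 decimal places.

6.700

The Pareto density is strictly decreasing on [x_m, ∞), so the mode is x_m = 6.700.
Mean = α·x_m/(α−1) = 1.8·6.7/0.8 = 15.075.
This is the posterior mode — the MAP estimate.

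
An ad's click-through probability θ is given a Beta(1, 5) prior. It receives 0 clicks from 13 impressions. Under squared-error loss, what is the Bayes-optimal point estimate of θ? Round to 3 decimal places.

Posterior: Beta(1+0, 5+13) = Beta(1, 18).
Since α = 1 ≤ 1 and β > 1, the Beta density is monotone decreasing on [0,1]; the mode is at 0.
Mean = 1/(1+18) = 0.053.
Squared-error loss ⇒ the optimal estimator is the posterior mean.

0.053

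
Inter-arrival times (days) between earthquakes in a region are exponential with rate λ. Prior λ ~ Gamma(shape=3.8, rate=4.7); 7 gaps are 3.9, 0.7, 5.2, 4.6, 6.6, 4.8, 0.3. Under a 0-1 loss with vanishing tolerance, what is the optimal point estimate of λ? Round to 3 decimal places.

0.318

Σ times = 26.1. Posterior: Gamma(shape = 3.8+7 = 10.8, rate = 4.7+26.1 = 30.8).
Mode = (α−1)/β = 9.8/30.8 = 0.318.
Mean = α/β = 10.8/30.8 = 0.351.
This is the posterior mode — the MAP estimate.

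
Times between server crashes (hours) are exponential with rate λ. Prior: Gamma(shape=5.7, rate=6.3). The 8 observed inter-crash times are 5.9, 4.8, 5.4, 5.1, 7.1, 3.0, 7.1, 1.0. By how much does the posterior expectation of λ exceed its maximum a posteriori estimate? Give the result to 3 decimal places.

Σ times = 39.4. Posterior: Gamma(shape = 5.7+8 = 13.7, rate = 6.3+39.4 = 45.7).
Mode = (α−1)/β = 12.7/45.7 = 0.278.
Mean = α/β = 13.7/45.7 = 0.300.
Difference = 0.300 − 0.278 = 0.022.

0.022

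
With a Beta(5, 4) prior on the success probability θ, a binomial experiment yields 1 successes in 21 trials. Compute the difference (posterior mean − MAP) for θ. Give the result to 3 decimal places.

Posterior: Beta(5+1, 4+20) = Beta(6, 24).
Mode = (6−1)/(6+24−2) = 5/28 = 0.179.
Mean = 6/(6+24) = 6/30 = 0.200.
Difference = 0.200 − 0.179 = 0.021.

0.021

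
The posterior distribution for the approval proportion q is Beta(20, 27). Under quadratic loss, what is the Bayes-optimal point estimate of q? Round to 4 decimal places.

0.4255

Mode = (20−1)/(20+27−2) = 19/45 = 0.4222.
Mean = 20/(20+27) = 20/47 = 0.4255.
Quadratic loss ⇒ the optimal estimator is the posterior mean.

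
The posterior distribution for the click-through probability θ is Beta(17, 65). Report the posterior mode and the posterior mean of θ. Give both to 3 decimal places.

posterior mode = 0.200, posterior mean = 0.207

Mode = (17−1)/(17+65−2) = 16/80 = 0.200.
Mean = 17/(17+65) = 17/82 = 0.207.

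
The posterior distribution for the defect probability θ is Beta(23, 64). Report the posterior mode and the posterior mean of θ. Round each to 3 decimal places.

MAP = 0.259, posterior mean = 0.264

Mode = (23−1)/(23+64−2) = 22/85 = 0.259.
Mean = 23/(23+64) = 23/87 = 0.264.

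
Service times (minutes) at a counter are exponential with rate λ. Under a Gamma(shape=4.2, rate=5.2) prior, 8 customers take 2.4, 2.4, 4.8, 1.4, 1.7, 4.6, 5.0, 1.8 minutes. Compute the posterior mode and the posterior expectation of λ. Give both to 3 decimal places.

MAP = 0.382; posterior mean = 0.416

Σ times = 24.1. Posterior: Gamma(shape = 4.2+8 = 12.2, rate = 5.2+24.1 = 29.3).
Mode = (α−1)/β = 11.2/29.3 = 0.382.
Mean = α/β = 12.2/29.3 = 0.416.
The posterior is right-skewed, so the mean exceeds the mode.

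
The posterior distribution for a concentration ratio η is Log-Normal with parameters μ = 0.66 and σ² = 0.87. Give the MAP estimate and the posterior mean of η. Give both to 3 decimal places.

MAP = 0.811, posterior mean = 2.989

Mode = exp(μ − σ²) = exp(-0.21) = 0.811.
Mean = exp(μ + σ²/2) = exp(1.095) = 2.989.
Mean > mode: the posterior has a right tail.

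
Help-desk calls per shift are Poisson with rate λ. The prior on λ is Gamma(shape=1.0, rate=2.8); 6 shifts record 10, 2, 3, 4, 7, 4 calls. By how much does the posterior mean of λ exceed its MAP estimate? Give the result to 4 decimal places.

0.1136

Σ counts = 30. Posterior: Gamma(shape = 1.0+30 = 31.0, rate = 2.8+6 = 8.8).
Mode = (α−1)/β = 30.0/8.8 = 3.4091.
Mean = α/β = 31.0/8.8 = 3.5227.
Difference = 3.5227 − 3.4091 = 0.1136.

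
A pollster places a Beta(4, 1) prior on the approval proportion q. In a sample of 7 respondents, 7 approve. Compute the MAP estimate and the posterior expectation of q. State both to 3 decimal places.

MAP = 1.000; posterior mean = 0.917

Posterior: Beta(4+7, 1+0) = Beta(11, 1).
Since β = 1 ≤ 1 and α > 1, the Beta density is monotone increasing on [0,1]; the mode is at 1.
Mean = 11/(11+1) = 0.917.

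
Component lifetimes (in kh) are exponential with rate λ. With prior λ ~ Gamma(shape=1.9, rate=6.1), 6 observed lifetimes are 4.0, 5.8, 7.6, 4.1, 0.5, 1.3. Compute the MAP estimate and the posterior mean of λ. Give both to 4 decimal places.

Σ times = 23.3. Posterior: Gamma(shape = 1.9+6 = 7.9, rate = 6.1+23.3 = 29.4).
Mode = (α−1)/β = 6.9/29.4 = 0.2347.
Mean = α/β = 7.9/29.4 = 0.2687.
The mean is pulled above the mode by the posterior's right skew.

MAP = 0.2347, posterior mean = 0.2687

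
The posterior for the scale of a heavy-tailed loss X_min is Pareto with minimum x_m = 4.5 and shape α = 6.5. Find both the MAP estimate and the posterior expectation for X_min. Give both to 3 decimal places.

The Pareto density is strictly decreasing on [x_m, ∞), so the mode is x_m = 4.500.
Mean = α·x_m/(α−1) = 6.5·4.5/5.5 = 5.318.

X_min_MAP = 4.500, E[X_min|data] = 5.318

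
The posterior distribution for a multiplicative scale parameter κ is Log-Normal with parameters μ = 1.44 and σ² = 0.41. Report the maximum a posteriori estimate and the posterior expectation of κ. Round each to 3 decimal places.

κ_MAP = 2.801, E[κ|data] = 5.181

Mode = exp(μ − σ²) = exp(1.03) = 2.801.
Mean = exp(μ + σ²/2) = exp(1.645) = 5.181.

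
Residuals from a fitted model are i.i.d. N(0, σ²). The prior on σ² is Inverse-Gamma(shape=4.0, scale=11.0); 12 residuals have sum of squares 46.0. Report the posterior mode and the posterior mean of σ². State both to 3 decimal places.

MAP = 3.091, posterior mean = 3.778

Posterior: Inverse-Gamma(shape = 4.0+12/2 = 10.0, scale = 11.0+46.0/2 = 34.0).
Mode = β/(α+1) = 34.0/11.0 = 3.091.
Mean = β/(α−1) = 34.0/9.0 = 3.778.
Right-skewed posterior ⇒ mode < mean.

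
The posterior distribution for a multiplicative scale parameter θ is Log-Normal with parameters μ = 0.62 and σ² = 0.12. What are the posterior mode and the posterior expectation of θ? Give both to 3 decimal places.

MAP: 1.649. Posterior mean: 1.974.

Mode = exp(μ − σ²) = exp(0.50) = 1.649.
Mean = exp(μ + σ²/2) = exp(0.680) = 1.974.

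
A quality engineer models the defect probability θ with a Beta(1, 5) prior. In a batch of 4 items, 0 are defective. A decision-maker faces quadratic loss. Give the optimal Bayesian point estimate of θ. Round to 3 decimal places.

0.100

Posterior: Beta(1+0, 5+4) = Beta(1, 9).
Since α = 1 ≤ 1 and β > 1, the Beta density is monotone decreasing on [0,1]; the mode is at 0.
Mean = 1/(1+9) = 0.100.
Quadratic loss ⇒ the optimal estimator is the posterior mean.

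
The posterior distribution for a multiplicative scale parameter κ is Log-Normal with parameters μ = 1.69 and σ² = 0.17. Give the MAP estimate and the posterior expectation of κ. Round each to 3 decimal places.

Mode = exp(μ − σ²) = exp(1.52) = 4.572.
Mean = exp(μ + σ²/2) = exp(1.775) = 5.900.

κ_MAP = 4.572, E[κ|data] = 5.900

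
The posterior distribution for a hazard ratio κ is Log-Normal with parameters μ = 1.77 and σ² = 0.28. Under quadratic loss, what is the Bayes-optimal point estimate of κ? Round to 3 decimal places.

6.753

Mode = exp(μ − σ²) = exp(1.49) = 4.437.
Mean = exp(μ + σ²/2) = exp(1.910) = 6.753.
Quadratic loss ⇒ the optimal estimator is the posterior mean.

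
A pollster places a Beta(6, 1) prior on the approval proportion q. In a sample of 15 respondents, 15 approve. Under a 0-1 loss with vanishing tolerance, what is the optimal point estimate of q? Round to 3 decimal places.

1.000

Posterior: Beta(6+15, 1+0) = Beta(21, 1).
Since β = 1 ≤ 1 and α > 1, the Beta density is monotone increasing on [0,1]; the mode is at 1.
Mean = 21/(21+1) = 0.955.
This is the posterior mode — the MAP estimate.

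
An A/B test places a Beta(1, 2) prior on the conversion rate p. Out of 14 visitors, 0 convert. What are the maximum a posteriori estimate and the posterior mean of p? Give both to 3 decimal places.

MAP: 0.000. Posterior mean: 0.059.

Posterior: Beta(1+0, 2+14) = Beta(1, 16).
Since α = 1 ≤ 1 and β > 1, the Beta density is monotone decreasing on [0,1]; the mode is at 0.
Mean = 1/(1+16) = 0.059.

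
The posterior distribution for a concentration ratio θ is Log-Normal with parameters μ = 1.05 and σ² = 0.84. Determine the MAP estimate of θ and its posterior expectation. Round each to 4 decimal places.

Mode = exp(μ − σ²) = exp(0.21) = 1.2337.
Mean = exp(μ + σ²/2) = exp(1.470) = 4.3492.
The mean is pulled above the mode by the posterior's right skew.

MAP = 1.2337, posterior mean = 4.3492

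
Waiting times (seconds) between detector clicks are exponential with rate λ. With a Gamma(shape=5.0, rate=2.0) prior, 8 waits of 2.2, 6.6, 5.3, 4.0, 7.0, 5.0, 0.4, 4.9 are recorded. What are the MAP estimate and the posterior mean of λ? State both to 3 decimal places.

MAP estimate = 0.321, posterior mean = 0.348

Σ times = 35.4. Posterior: Gamma(shape = 5.0+8 = 13.0, rate = 2.0+35.4 = 37.4).
Mode = (α−1)/β = 12.0/37.4 = 0.321.
Mean = α/β = 13.0/37.4 = 0.348.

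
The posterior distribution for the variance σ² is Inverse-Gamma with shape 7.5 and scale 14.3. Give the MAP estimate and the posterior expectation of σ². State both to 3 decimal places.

Mode = β/(α+1) = 14.3/8.5 = 1.682.
Mean = β/(α−1) = 14.3/6.5 = 2.200.

MAP: 1.682. Posterior mean: 2.200.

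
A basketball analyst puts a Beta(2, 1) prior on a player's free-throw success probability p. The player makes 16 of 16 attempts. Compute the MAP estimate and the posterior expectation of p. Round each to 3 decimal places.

MAP estimate = 1.000, posterior expectation = 0.947

Posterior: Beta(2+16, 1+0) = Beta(18, 1).
Since β = 1 ≤ 1 and α > 1, the Beta density is monotone increasing on [0,1]; the mode is at 1.
Mean = 18/(18+1) = 0.947.
Left-skewed posterior ⇒ mean < mode.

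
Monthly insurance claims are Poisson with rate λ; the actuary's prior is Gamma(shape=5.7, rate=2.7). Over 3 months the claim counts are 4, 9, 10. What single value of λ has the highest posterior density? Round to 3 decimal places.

Σ counts = 23. Posterior: Gamma(shape = 5.7+23 = 28.7, rate = 2.7+3 = 5.7).
Mode = (α−1)/β = 27.7/5.7 = 4.860.
Mean = α/β = 28.7/5.7 = 5.035.
This is the posterior mode — the MAP estimate.

4.860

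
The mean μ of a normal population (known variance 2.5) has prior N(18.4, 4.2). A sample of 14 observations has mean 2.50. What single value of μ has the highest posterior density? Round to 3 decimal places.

Posterior for μ is Normal. Precision-weighted mean: (1/4.2·18.4 + 14/2.5·2.50) / (1/4.2 + 14/2.5) = 3.148.
A Normal posterior is symmetric, so mode = mean.
This is the posterior mode — the MAP estimate.

3.148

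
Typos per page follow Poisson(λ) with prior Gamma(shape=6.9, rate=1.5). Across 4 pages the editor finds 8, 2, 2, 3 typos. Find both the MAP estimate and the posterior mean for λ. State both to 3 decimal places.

Σ counts = 15. Posterior: Gamma(shape = 6.9+15 = 21.9, rate = 1.5+4 = 5.5).
Mode = (α−1)/β = 20.9/5.5 = 3.800.
Mean = α/β = 21.9/5.5 = 3.982.

λ_MAP = 3.800, E[λ|data] = 3.982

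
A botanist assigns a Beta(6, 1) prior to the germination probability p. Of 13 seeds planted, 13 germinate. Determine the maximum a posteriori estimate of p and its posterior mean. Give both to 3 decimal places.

Posterior: Beta(6+13, 1+0) = Beta(19, 1).
Since β = 1 ≤ 1 and α > 1, the Beta density is monotone increasing on [0,1]; the mode is at 1.
Mean = 19/(19+1) = 0.950.
The posterior is left-skewed, so the mode exceeds the mean.

maximum a posteriori estimate = 1.000, posterior mean = 0.950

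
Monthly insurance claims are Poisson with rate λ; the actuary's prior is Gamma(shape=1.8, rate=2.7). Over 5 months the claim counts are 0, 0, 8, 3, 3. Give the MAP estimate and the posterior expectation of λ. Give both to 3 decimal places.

Σ counts = 14. Posterior: Gamma(shape = 1.8+14 = 15.8, rate = 2.7+5 = 7.7).
Mode = (α−1)/β = 14.8/7.7 = 1.922.
Mean = α/β = 15.8/7.7 = 2.052.

λ_MAP = 1.922, E[λ|data] = 2.052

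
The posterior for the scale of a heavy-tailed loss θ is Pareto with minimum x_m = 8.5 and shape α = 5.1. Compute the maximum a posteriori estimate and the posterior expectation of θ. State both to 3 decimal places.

The Pareto density is strictly decreasing on [x_m, ∞), so the mode is x_m = 8.500.
Mean = α·x_m/(α−1) = 5.1·8.5/4.1 = 10.573.

MAP = 8.500, posterior mean = 10.573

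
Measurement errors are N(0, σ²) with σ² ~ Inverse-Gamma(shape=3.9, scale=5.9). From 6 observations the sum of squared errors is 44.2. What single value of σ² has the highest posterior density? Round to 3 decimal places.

Posterior: Inverse-Gamma(shape = 3.9+6/2 = 6.9, scale = 5.9+44.2/2 = 28.0).
Mode = β/(α+1) = 28.0/7.9 = 3.544.
Mean = β/(α−1) = 28.0/5.9 = 4.746.
This is the posterior mode — the MAP estimate.

3.544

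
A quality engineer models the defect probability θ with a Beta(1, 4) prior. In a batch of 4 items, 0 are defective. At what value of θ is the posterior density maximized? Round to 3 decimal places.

0.000

Posterior: Beta(1+0, 4+4) = Beta(1, 8).
Since α = 1 ≤ 1 and β > 1, the Beta density is monotone decreasing on [0,1]; the mode is at 0.
Mean = 1/(1+8) = 0.111.
This is the posterior mode — the MAP estimate.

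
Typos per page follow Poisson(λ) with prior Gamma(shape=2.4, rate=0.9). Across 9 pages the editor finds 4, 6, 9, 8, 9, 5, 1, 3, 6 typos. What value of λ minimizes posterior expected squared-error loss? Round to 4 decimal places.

Σ counts = 51. Posterior: Gamma(shape = 2.4+51 = 53.4, rate = 0.9+9 = 9.9).
Mode = (α−1)/β = 52.4/9.9 = 5.2929.
Mean = α/β = 53.4/9.9 = 5.3939.
Squared-error loss ⇒ the optimal estimator is the posterior mean.

5.3939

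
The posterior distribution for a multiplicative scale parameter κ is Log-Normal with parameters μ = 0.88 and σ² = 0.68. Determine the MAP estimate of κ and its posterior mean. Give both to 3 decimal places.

Mode = exp(μ − σ²) = exp(0.20) = 1.221.
Mean = exp(μ + σ²/2) = exp(1.220) = 3.387.
The mean is pulled above the mode by the posterior's right skew.

MAP = 1.221; posterior mean = 3.387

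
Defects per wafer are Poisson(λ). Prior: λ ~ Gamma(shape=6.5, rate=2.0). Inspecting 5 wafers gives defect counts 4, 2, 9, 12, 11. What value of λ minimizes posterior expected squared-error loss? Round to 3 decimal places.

Σ counts = 38. Posterior: Gamma(shape = 6.5+38 = 44.5, rate = 2.0+5 = 7.0).
Mode = (α−1)/β = 43.5/7.0 = 6.214.
Mean = α/β = 44.5/7.0 = 6.357.
Squared-error loss ⇒ the optimal estimator is the posterior mean.

6.357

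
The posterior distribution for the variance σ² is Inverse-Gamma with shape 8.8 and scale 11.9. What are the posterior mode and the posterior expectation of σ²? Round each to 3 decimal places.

Mode = β/(α+1) = 11.9/9.8 = 1.214.
Mean = β/(α−1) = 11.9/7.8 = 1.526.

σ²_MAP = 1.214, E[σ²|data] = 1.526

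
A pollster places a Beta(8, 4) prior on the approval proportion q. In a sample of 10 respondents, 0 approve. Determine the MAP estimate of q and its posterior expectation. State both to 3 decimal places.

Posterior: Beta(8+0, 4+10) = Beta(8, 14).
Mode = (8−1)/(8+14−2) = 7/20 = 0.350.
Mean = 8/(8+14) = 8/22 = 0.364.

MAP: 0.350. Posterior mean: 0.364.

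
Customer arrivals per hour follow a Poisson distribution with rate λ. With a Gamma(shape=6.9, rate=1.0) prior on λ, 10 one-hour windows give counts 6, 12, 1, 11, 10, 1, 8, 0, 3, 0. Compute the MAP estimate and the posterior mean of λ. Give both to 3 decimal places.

Σ counts = 52. Posterior: Gamma(shape = 6.9+52 = 58.9, rate = 1.0+10 = 11.0).
Mode = (α−1)/β = 57.9/11.0 = 5.264.
Mean = α/β = 58.9/11.0 = 5.355.
Right-skewed posterior ⇒ mode < mean.

λ_MAP = 5.264, E[λ|data] = 5.355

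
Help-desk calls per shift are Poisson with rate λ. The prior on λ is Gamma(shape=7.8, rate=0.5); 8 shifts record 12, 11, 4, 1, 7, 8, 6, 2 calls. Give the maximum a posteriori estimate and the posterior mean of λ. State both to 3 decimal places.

MAP = 6.800, posterior mean = 6.918

Σ counts = 51. Posterior: Gamma(shape = 7.8+51 = 58.8, rate = 0.5+8 = 8.5).
Mode = (α−1)/β = 57.8/8.5 = 6.800.
Mean = α/β = 58.8/8.5 = 6.918.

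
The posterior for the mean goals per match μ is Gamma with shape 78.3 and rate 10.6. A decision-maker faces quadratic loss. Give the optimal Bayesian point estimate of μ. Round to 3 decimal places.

7.387

Mode = (α−1)/β = 77.3/10.6 = 7.292.
Mean = α/β = 78.3/10.6 = 7.387.
Quadratic loss ⇒ the optimal estimator is the posterior mean.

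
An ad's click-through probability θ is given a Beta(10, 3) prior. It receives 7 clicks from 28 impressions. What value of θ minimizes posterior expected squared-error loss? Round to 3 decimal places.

0.415

Posterior: Beta(10+7, 3+21) = Beta(17, 24).
Mode = (17−1)/(17+24−2) = 16/39 = 0.410.
Mean = 17/(17+24) = 17/41 = 0.415.
Squared-error loss ⇒ the optimal estimator is the posterior mean.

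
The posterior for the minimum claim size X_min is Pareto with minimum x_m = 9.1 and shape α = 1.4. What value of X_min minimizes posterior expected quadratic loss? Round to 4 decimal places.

31.8500

The Pareto density is strictly decreasing on [x_m, ∞), so the mode is x_m = 9.1000.
Mean = α·x_m/(α−1) = 1.4·9.1/0.4 = 31.8500.
Quadratic loss ⇒ the optimal estimator is the posterior mean.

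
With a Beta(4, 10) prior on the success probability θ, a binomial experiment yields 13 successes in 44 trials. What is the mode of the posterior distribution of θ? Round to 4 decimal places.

0.2857

Posterior: Beta(4+13, 10+31) = Beta(17, 41).
Mode = (17−1)/(17+41−2) = 16/56 = 0.2857.
Mean = 17/(17+41) = 17/58 = 0.2931.
This is the posterior mode — the MAP estimate.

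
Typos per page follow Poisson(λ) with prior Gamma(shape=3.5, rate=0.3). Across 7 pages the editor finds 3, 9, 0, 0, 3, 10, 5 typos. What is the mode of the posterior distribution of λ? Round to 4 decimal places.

4.4521

Σ counts = 30. Posterior: Gamma(shape = 3.5+30 = 33.5, rate = 0.3+7 = 7.3).
Mode = (α−1)/β = 32.5/7.3 = 4.4521.
Mean = α/β = 33.5/7.3 = 4.5890.
This is the posterior mode — the MAP estimate.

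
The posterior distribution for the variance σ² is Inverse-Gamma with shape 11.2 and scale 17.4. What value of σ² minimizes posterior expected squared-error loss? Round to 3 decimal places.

Mode = β/(α+1) = 17.4/12.2 = 1.426.
Mean = β/(α−1) = 17.4/10.2 = 1.706.
Squared-error loss ⇒ the optimal estimator is the posterior mean.

1.706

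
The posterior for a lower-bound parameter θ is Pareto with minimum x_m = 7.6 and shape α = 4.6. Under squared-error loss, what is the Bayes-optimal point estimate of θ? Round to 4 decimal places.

The Pareto density is strictly decreasing on [x_m, ∞), so the mode is x_m = 7.6000.
Mean = α·x_m/(α−1) = 4.6·7.6/3.6 = 9.7111.
Squared-error loss ⇒ the optimal estimator is the posterior mean.

9.7111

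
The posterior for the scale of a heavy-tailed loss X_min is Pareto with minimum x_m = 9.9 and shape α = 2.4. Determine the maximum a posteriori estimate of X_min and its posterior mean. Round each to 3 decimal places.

MAP = 9.900; posterior mean = 16.971

The Pareto density is strictly decreasing on [x_m, ∞), so the mode is x_m = 9.900.
Mean = α·x_m/(α−1) = 2.4·9.9/1.4 = 16.971.
The mean is pulled above the mode by the posterior's right skew.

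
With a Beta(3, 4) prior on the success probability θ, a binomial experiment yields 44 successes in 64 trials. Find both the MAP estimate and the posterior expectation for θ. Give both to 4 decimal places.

Posterior: Beta(3+44, 4+20) = Beta(47, 24).
Mode = (47−1)/(47+24−2) = 46/69 = 0.6667.
Mean = 47/(47+24) = 47/71 = 0.6620.
Mode > mean: the posterior has a left tail.

MAP estimate = 0.6667, posterior expectation = 0.6620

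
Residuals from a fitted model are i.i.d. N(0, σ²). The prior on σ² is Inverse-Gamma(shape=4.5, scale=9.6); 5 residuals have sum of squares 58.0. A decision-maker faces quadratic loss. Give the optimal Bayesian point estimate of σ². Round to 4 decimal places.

6.4333

Posterior: Inverse-Gamma(shape = 4.5+5/2 = 7.0, scale = 9.6+58.0/2 = 38.6).
Mode = β/(α+1) = 38.6/8.0 = 4.8250.
Mean = β/(α−1) = 38.6/6.0 = 6.4333.
Quadratic loss ⇒ the optimal estimator is the posterior mean.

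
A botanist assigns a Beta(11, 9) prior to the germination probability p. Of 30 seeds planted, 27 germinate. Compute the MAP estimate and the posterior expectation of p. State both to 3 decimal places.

MAP estimate = 0.771, posterior expectation = 0.760

Posterior: Beta(11+27, 9+3) = Beta(38, 12).
Mode = (38−1)/(38+12−2) = 37/48 = 0.771.
Mean = 38/(38+12) = 38/50 = 0.760.
The posterior is left-skewed, so the mode exceeds the mean.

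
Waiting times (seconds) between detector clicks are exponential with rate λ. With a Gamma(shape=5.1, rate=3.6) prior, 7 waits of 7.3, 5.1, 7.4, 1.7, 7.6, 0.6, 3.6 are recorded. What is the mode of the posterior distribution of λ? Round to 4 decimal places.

Σ times = 33.3. Posterior: Gamma(shape = 5.1+7 = 12.1, rate = 3.6+33.3 = 36.9).
Mode = (α−1)/β = 11.1/36.9 = 0.3008.
Mean = α/β = 12.1/36.9 = 0.3279.
This is the posterior mode — the MAP estimate.

0.3008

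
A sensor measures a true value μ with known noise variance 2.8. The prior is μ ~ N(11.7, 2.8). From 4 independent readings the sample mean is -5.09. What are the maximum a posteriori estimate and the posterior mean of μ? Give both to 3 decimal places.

MAP = -1.732; posterior mean = -1.732

Posterior for μ is Normal. Precision-weighted mean: (1/2.8·11.7 + 4/2.8·-5.09) / (1/2.8 + 4/2.8) = -1.732.
A Normal posterior is symmetric, so mode = mean.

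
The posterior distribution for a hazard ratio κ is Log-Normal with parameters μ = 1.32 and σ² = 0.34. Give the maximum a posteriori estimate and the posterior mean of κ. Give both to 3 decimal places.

MAP = 2.664; posterior mean = 4.437

Mode = exp(μ − σ²) = exp(0.98) = 2.664.
Mean = exp(μ + σ²/2) = exp(1.490) = 4.437.
The mean is pulled above the mode by the posterior's right skew.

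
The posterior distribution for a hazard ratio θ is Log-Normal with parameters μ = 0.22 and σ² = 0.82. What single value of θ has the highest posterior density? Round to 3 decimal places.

0.549

Mode = exp(μ − σ²) = exp(-0.60) = 0.549.
Mean = exp(μ + σ²/2) = exp(0.630) = 1.878.
This is the posterior mode — the MAP estimate.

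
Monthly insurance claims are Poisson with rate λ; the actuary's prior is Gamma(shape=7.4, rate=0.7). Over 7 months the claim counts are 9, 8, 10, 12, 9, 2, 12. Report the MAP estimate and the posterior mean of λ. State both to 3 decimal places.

MAP: 8.883. Posterior mean: 9.013.

Σ counts = 62. Posterior: Gamma(shape = 7.4+62 = 69.4, rate = 0.7+7 = 7.7).
Mode = (α−1)/β = 68.4/7.7 = 8.883.
Mean = α/β = 69.4/7.7 = 9.013.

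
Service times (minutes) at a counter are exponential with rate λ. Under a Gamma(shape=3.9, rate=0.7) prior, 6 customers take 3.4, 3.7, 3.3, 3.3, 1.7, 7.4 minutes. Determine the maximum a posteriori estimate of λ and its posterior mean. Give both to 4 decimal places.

maximum a posteriori estimate = 0.3787, posterior mean = 0.4213

Σ times = 22.8. Posterior: Gamma(shape = 3.9+6 = 9.9, rate = 0.7+22.8 = 23.5).
Mode = (α−1)/β = 8.9/23.5 = 0.3787.
Mean = α/β = 9.9/23.5 = 0.4213.
The mean is pulled above the mode by the posterior's right skew.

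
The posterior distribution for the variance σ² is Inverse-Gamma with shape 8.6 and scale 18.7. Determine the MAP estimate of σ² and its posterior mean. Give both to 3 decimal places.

Mode = β/(α+1) = 18.7/9.6 = 1.948.
Mean = β/(α−1) = 18.7/7.6 = 2.461.

MAP = 1.948; posterior mean = 2.461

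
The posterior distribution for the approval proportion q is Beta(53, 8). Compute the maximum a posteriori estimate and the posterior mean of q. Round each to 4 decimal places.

maximum a posteriori estimate = 0.8814, posterior mean = 0.8689

Mode = (53−1)/(53+8−2) = 52/59 = 0.8814.
Mean = 53/(53+8) = 53/61 = 0.8689.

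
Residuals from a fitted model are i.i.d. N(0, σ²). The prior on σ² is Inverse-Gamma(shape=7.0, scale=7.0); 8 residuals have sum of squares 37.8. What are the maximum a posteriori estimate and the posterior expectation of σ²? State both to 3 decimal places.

maximum a posteriori estimate = 2.158, posterior expectation = 2.590

Posterior: Inverse-Gamma(shape = 7.0+8/2 = 11.0, scale = 7.0+37.8/2 = 25.9).
Mode = β/(α+1) = 25.9/12.0 = 2.158.
Mean = β/(α−1) = 25.9/10.0 = 2.590.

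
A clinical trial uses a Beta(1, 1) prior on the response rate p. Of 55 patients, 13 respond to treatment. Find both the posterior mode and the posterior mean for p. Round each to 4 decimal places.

MAP = 0.2364, posterior mean = 0.2456

Posterior: Beta(1+13, 1+42) = Beta(14, 43).
Mode = (14−1)/(14+43−2) = 13/55 = 0.2364.
Mean = 14/(14+43) = 14/57 = 0.2456.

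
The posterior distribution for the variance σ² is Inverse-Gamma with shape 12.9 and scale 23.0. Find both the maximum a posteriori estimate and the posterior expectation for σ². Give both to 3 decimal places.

Mode = β/(α+1) = 23.0/13.9 = 1.655.
Mean = β/(α−1) = 23.0/11.9 = 1.933.

MAP = 1.655, posterior mean = 1.933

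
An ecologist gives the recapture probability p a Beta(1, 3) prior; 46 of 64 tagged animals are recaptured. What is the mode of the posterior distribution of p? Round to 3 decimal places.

0.697

Posterior: Beta(1+46, 3+18) = Beta(47, 21).
Mode = (47−1)/(47+21−2) = 46/66 = 0.697.
Mean = 47/(47+21) = 47/68 = 0.691.
This is the posterior mode — the MAP estimate.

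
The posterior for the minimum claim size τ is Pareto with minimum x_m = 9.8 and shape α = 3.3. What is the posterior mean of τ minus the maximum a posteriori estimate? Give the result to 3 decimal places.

The Pareto density is strictly decreasing on [x_m, ∞), so the mode is x_m = 9.800.
Mean = α·x_m/(α−1) = 3.3·9.8/2.3 = 14.061.
Difference = 14.061 − 9.800 = 4.261.

4.261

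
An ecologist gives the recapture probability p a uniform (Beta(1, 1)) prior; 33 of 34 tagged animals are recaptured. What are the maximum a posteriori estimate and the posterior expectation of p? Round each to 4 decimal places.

Posterior: Beta(1+33, 1+1) = Beta(34, 2).
Mode = (34−1)/(34+2−2) = 33/34 = 0.9706.
With a flat prior the MAP equals the MLE, 33/34.
Mean = 34/(34+2) = 34/36 = 0.9444.
The posterior is left-skewed, so the mode exceeds the mean.

p_MAP = 0.9706, E[p|data] = 0.9444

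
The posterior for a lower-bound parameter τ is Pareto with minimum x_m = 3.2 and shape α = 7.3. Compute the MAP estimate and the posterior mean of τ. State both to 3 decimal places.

τ_MAP = 3.200, E[τ|data] = 3.708

The Pareto density is strictly decreasing on [x_m, ∞), so the mode is x_m = 3.200.
Mean = α·x_m/(α−1) = 7.3·3.2/6.3 = 3.708.
The posterior is right-skewed, so the mean exceeds the mode.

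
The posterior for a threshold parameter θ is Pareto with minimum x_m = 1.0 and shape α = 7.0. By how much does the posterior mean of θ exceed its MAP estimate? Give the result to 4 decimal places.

The Pareto density is strictly decreasing on [x_m, ∞), so the mode is x_m = 1.0000.
Mean = α·x_m/(α−1) = 7.0·1.0/6.0 = 1.1667.
Difference = 1.1667 − 1.0000 = 0.1667.
The posterior is right-skewed, so the mean exceeds the mode.

0.1667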